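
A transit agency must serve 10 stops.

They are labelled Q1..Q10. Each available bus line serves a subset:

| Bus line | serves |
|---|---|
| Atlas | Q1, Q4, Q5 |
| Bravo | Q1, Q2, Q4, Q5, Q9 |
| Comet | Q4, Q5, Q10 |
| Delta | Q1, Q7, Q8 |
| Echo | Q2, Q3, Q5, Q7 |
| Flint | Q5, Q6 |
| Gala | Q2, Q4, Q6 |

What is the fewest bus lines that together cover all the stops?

5

Take {Bravo, Comet, Delta, Echo, Gala}. Their union is {Q1, Q2, Q3, Q4, Q5, Q6, Q7, Q8, Q9, Q10}, which is all 10 stops.
No 4 of the 7 bus lines cover everything (all 35 combinations miss at least one stop), so 5 is optimal.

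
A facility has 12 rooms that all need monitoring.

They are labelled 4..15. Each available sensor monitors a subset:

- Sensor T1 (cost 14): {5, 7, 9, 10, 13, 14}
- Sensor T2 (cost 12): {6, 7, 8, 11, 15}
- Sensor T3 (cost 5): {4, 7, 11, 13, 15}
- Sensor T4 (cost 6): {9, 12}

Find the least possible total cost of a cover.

37

T1, T2, T3, T4 together cover every room (T1 ∪ T2 ∪ T3 ∪ T4 = {4, 5, 6, 7, 8, 9, 10, 11, 12, 13, 14, 15}); total cost 14 + 12 + 5 + 6 = 37.
No covering selection has total cost below 37.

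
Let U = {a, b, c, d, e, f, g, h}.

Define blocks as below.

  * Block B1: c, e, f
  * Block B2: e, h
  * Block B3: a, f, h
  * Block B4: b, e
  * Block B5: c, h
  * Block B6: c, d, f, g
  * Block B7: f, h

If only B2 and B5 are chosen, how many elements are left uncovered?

5

Union of B2, B5 = {c, e, h}.
Not covered: a, b, d, f, g — 5 elements.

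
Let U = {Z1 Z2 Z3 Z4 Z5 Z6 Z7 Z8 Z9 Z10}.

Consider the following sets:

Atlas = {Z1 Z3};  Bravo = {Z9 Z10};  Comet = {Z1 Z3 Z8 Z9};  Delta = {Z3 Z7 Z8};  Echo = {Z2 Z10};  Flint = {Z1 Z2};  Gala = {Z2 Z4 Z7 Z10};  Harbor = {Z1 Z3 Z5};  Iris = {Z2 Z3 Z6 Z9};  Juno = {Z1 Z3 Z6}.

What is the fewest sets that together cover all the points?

Comet, Gala, Harbor, and Iris cover everything between them: the union {Z1, Z2, Z3, Z4, Z5, Z6, Z7, Z8, Z9, Z10} is all of U.
No 3 of the 10 sets cover everything (all 120 combinations miss at least one point), so 4 is optimal.

4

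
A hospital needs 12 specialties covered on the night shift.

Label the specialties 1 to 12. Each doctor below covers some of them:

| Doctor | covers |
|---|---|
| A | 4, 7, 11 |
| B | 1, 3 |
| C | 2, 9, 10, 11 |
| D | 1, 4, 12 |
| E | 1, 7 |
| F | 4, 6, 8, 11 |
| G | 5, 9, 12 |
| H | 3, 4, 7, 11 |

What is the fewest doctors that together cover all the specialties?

5

B and C and E and F and G together: B ∪ C ∪ E ∪ F ∪ G = {1, 2, 3, 4, 5, 6, 7, 8, 9, 10, 11, 12} — every specialty is covered.
No 4 of the 8 doctors cover everything (all 70 combinations miss at least one specialty), so 5 is optimal.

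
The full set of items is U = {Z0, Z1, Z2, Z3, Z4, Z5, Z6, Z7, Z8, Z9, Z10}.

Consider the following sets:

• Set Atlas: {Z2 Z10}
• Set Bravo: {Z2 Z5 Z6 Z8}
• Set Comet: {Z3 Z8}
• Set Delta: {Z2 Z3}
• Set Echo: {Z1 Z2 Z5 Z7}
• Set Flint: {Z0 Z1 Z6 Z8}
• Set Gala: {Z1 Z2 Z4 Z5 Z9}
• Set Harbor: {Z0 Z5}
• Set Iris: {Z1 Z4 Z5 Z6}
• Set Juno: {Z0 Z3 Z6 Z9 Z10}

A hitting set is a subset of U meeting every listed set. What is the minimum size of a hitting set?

4

The 4 items {Z0, Z2, Z3, Z4} hit every set.
No choice of 3 items meets every set, so 4 is the minimum.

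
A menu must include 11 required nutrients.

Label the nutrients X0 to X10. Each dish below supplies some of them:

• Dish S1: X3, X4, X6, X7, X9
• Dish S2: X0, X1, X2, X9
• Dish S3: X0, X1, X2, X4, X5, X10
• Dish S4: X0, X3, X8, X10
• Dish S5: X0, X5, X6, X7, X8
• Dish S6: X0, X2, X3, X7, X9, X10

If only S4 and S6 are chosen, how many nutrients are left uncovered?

4

Union of S4, S6 = {X0, X2, X3, X7, X8, X9, X10}.
Not covered: X1, X4, X5, X6 — 4 nutrients.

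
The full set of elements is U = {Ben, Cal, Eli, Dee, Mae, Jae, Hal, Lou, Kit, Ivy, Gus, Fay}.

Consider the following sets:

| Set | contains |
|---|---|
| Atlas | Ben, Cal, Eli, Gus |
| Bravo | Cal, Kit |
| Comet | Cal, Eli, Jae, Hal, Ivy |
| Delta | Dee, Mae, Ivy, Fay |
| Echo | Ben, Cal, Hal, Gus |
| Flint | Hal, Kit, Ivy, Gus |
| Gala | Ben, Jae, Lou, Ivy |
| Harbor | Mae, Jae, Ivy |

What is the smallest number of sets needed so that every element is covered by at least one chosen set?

4

Comet and Delta and Flint and Gala together: Comet ∪ Delta ∪ Flint ∪ Gala = {Ben, Cal, Eli, Dee, Mae, Jae, Hal, Lou, Kit, Ivy, Gus, Fay} — every element is covered.
Only Gala contains Lou, so Gala is forced; the remaining 8 elements need at least 3 more sets (each remaining set adds at most 3) — so at least 4 sets are needed, and 4 is optimal.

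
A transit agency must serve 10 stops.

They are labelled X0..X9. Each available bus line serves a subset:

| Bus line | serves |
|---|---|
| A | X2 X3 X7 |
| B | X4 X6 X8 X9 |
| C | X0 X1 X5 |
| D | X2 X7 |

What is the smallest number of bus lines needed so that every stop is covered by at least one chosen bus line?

3

A and B and C together: A ∪ B ∪ C = {X0, X1, X2, X3, X4, X5, X6, X7, X8, X9} — every stop is covered.
Each bus line has at most 4 stops, and 2·4 = 8 < 10 — so at least 3 bus lines are needed, and 3 is optimal.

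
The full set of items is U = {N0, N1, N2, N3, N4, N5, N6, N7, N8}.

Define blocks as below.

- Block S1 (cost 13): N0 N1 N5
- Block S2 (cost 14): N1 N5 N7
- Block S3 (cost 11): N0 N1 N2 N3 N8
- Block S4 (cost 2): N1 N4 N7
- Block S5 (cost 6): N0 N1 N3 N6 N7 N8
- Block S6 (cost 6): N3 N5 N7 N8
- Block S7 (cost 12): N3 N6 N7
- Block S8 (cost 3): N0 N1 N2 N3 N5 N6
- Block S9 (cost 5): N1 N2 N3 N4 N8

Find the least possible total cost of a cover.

S4, S8, S9 together cover every item (S4 ∪ S8 ∪ S9 = {N0, N1, N2, N3, N4, N5, N6, N7, N8}); total cost 2 + 3 + 5 = 10.
No covering selection has total cost below 10.

10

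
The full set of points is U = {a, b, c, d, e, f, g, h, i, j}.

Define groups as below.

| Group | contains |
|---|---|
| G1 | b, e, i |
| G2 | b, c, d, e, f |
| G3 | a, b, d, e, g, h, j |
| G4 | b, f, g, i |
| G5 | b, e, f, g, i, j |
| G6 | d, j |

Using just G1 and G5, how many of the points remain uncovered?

Union of G1, G5 = {b, e, f, g, i, j}.
Not covered: a, c, d, h — 4 points.

4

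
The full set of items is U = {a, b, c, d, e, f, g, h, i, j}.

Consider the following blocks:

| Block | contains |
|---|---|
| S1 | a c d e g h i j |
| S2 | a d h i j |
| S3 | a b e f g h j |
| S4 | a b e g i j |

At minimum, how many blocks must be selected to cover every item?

2

S1 and S3 cover everything between them: the union {a, b, c, d, e, f, g, h, i, j} is all of U.
No single block has all 10 items (the largest, S1, has 8), so 2 is optimal.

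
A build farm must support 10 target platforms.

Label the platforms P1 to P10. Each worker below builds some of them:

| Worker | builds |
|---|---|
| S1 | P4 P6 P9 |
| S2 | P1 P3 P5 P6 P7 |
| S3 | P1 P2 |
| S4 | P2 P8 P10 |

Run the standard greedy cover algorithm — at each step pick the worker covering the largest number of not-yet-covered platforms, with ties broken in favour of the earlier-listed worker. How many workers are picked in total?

Greedy: pick S2 (covers 5 new) → pick S4 (covers 3 new) → pick S1 (covers 2 new). Total picks: 3.

3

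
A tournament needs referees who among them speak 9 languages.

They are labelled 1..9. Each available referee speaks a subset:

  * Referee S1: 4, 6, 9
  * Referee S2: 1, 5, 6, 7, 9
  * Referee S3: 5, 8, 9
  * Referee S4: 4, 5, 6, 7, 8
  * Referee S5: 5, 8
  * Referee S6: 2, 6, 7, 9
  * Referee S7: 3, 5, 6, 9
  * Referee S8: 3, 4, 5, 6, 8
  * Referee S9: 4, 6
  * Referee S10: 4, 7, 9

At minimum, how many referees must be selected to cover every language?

3

S2 and S6 and S8 together: S2 ∪ S6 ∪ S8 = {1, 2, 3, 4, 5, 6, 7, 8, 9} — every language is covered.
Only S2 contains 1, so S2 is forced; the remaining 4 languages need at least 2 more referees (each remaining referee adds at most 3) — so at least 3 referees are needed, and 3 is optimal.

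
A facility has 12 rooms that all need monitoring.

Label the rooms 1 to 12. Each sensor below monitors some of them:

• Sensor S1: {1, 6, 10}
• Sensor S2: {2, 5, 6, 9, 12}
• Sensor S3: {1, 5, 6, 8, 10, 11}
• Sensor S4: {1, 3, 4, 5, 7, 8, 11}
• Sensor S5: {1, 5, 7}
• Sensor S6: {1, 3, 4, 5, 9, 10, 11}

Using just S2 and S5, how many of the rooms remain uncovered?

Union of S2, S5 = {1, 2, 5, 6, 7, 9, 12}.
Not covered: 3, 4, 8, 10, 11 — 5 rooms.

5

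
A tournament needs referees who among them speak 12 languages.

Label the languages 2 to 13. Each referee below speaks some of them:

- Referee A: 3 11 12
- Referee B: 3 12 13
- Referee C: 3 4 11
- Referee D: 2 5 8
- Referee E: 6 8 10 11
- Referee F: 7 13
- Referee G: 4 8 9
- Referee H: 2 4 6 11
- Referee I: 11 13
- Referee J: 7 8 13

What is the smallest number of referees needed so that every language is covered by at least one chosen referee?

5

Take {A, D, E, G, J}. Their union is {2, 3, 4, 5, 6, 7, 8, 9, 10, 11, 12, 13}, which is all 12 languages.
No 4 of the 10 referees cover everything (all 210 combinations miss at least one language), so 5 is optimal.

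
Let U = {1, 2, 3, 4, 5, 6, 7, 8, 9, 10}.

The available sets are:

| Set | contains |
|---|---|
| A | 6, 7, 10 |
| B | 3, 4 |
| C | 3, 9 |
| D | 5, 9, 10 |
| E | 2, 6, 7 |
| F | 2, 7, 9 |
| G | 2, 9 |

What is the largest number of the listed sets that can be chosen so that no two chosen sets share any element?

3

B, D, E are pairwise disjoint (B={3,4}; D={5,9,10}; E={2,6,7}).
Every remaining set overlaps one of these, and no 4 of the listed sets are pairwise disjoint, so 3 is the maximum.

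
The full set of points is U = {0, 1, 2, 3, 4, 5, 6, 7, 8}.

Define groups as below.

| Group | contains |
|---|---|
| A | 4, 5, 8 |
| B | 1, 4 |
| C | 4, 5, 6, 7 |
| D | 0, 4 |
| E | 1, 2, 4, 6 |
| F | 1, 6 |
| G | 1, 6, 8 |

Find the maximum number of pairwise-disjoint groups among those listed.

D, F are pairwise disjoint (D={0,4}; F={1,6}).
Every remaining group overlaps one of these, and no 3 of the listed groups are pairwise disjoint, so 2 is the maximum.

2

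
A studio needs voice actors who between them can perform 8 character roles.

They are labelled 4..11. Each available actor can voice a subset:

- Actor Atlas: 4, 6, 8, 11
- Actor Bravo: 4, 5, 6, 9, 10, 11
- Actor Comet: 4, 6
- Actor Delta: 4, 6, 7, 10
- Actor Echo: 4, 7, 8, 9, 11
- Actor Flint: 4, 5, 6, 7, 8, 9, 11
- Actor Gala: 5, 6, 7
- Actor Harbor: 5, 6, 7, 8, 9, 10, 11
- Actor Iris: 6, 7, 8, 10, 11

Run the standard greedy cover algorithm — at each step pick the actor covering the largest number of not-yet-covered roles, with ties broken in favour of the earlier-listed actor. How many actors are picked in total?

Greedy: pick Flint (covers 7 new) → pick Bravo (covers 1 new). Total picks: 2.

2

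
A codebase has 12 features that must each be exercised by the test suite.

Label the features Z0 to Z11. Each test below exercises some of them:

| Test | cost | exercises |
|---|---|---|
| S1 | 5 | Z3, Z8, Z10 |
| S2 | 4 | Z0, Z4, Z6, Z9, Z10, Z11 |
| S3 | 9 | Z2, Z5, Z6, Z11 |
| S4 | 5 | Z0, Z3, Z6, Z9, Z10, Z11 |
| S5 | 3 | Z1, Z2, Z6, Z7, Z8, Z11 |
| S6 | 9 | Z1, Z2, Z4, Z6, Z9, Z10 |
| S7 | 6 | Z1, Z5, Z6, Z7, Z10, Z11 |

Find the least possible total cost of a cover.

S2, S4, S5, S7 together cover every feature (S2 ∪ S4 ∪ S5 ∪ S7 = {Z0, Z1, Z2, Z3, Z4, Z5, Z6, Z7, Z8, Z9, Z10, Z11}); total cost 4 + 5 + 3 + 6 = 18.
No covering selection has total cost below 18.

18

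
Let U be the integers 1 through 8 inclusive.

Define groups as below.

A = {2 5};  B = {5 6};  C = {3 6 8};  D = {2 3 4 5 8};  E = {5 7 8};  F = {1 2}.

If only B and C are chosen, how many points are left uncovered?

4

Union of B, C = {3, 5, 6, 8}.
Not covered: 1, 2, 4, 7 — 4 points.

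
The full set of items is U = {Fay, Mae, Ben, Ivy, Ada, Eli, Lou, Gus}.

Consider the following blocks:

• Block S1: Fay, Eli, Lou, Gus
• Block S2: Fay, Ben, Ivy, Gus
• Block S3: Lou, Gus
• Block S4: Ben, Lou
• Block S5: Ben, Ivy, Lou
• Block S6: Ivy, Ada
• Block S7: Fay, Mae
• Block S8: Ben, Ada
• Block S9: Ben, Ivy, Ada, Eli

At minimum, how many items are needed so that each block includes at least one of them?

H = {Fay, Ada, Lou} meets every block (each contains at least one member of H), and |H| = 3.
The blocks S3, S6, S7 are pairwise disjoint, so any hitting set needs a separate item for each — at least 3. Hence 3 is optimal.

3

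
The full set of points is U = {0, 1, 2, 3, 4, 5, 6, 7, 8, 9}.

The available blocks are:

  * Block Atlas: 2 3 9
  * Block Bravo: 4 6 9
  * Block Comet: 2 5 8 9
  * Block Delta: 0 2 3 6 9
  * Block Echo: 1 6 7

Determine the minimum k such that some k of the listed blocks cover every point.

Bravo and Comet and Delta and Echo together: Bravo ∪ Comet ∪ Delta ∪ Echo = {0, 1, 2, 3, 4, 5, 6, 7, 8, 9} — every point is covered.
Only Delta contains 0, so Delta is forced; the remaining 5 points need at least 3 more blocks (each remaining block adds at most 2) — so at least 4 blocks are needed, and 4 is optimal.

4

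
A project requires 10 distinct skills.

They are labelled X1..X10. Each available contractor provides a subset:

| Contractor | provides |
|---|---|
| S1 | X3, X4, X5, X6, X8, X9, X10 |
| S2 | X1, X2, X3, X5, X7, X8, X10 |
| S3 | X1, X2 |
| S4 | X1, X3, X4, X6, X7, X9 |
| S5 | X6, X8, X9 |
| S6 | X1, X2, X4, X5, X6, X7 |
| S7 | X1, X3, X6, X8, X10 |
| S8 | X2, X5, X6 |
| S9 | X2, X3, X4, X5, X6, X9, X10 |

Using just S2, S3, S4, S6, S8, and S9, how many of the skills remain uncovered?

Union of S2, S3, S4, S6, S8, S9 = {X1, X2, X3, X4, X5, X6, X7, X8, X9, X10} — that's every skill, so 0 are uncovered.

0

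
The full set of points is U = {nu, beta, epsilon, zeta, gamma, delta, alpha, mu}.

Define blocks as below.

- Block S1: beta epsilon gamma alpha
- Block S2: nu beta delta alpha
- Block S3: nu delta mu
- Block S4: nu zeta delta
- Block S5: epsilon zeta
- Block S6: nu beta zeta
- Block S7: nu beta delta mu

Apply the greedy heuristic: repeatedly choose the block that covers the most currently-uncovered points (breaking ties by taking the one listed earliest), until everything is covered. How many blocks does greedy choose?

Greedy: pick S1 (covers 4 new) → pick S3 (covers 3 new) → pick S4 (covers 1 new). Total picks: 3.

3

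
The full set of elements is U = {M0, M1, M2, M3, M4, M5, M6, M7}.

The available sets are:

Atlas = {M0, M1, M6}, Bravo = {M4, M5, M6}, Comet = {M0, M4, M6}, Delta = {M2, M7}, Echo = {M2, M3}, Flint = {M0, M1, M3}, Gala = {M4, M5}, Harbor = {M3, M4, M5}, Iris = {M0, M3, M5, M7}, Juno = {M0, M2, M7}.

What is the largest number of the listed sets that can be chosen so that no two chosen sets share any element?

Delta, Flint, Gala are pairwise disjoint (Delta={M2,M7}; Flint={M0,M1,M3}; Gala={M4,M5}).
Every remaining set overlaps one of these, and no 4 of the listed sets are pairwise disjoint, so 3 is the maximum.

3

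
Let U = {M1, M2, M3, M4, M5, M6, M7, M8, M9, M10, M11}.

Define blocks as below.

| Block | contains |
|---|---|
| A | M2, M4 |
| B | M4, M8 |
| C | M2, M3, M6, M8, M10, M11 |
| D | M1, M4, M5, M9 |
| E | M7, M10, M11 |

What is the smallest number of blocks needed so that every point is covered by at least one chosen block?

3

Take {C, D, E}. Their union is {M1, M2, M3, M4, M5, M6, M7, M8, M9, M10, M11}, which is all 11 points.
Only D contains M1, so D is forced; the remaining 7 points need at least 2 more blocks (each remaining block adds at most 6) — so at least 3 blocks are needed, and 3 is optimal.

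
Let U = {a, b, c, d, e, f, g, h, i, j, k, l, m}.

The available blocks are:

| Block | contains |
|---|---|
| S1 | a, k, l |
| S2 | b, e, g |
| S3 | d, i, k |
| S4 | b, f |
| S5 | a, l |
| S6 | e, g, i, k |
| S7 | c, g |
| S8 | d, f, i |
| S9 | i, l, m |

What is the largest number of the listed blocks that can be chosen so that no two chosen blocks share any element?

S3, S4, S5, S7 are pairwise disjoint (S3={d,i,k}; S4={b,f}; S5={a,l}; S7={c,g}).
Every remaining block overlaps one of these, and no 5 of the listed blocks are pairwise disjoint, so 4 is the maximum.

4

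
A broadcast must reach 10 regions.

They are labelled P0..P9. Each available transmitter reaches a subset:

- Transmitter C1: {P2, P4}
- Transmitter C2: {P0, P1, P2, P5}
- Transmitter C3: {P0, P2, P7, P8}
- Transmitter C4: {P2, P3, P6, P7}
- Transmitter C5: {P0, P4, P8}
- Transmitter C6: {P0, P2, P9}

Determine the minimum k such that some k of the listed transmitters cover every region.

C2 and C4 and C5 and C6 together: C2 ∪ C4 ∪ C5 ∪ C6 = {P0, P1, P2, P3, P4, P5, P6, P7, P8, P9} — every region is covered.
Only C6 contains P9, so C6 is forced; the remaining 7 regions need at least 3 more transmitters (each remaining transmitter adds at most 3) — so at least 4 transmitters are needed, and 4 is optimal.

4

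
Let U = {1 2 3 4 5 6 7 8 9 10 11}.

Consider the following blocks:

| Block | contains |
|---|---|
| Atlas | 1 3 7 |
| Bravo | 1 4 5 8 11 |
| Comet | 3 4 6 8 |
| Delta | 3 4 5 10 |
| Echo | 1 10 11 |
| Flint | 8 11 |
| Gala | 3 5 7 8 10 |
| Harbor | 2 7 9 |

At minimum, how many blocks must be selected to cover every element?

Comet and Delta and Echo and Harbor together: Comet ∪ Delta ∪ Echo ∪ Harbor = {1, 2, 3, 4, 5, 6, 7, 8, 9, 10, 11} — every element is covered.
Only Comet contains 6, so Comet is forced; the remaining 7 elements need at least 3 more blocks (each remaining block adds at most 3) — so at least 4 blocks are needed, and 4 is optimal.

4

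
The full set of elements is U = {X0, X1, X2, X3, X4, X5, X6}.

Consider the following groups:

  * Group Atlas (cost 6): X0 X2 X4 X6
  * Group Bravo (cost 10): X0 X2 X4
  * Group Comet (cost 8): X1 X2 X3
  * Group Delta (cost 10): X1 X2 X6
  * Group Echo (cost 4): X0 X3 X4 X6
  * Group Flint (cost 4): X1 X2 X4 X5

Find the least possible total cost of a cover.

Echo, Flint together cover every element (Echo ∪ Flint = {X0, X1, X2, X3, X4, X5, X6}); total cost 4 + 4 = 8.
No covering selection has total cost below 8.

8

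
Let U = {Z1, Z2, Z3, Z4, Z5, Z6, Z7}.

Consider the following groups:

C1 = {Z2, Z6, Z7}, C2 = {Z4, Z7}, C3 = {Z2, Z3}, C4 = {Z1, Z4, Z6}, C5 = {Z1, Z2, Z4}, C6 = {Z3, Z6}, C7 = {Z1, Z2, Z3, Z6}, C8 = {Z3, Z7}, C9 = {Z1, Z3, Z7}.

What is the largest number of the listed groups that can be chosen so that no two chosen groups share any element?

2

C4, C8 are pairwise disjoint (C4={Z1,Z4,Z6}; C8={Z3,Z7}).
Every remaining group overlaps one of these, and no 3 of the listed groups are pairwise disjoint, so 2 is the maximum.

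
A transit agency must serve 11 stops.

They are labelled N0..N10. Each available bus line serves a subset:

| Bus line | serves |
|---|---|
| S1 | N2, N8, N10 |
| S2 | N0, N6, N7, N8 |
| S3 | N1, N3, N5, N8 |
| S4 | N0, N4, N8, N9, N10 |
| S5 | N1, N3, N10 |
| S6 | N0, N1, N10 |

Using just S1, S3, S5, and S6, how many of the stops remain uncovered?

4

Union of S1, S3, S5, S6 = {N0, N1, N2, N3, N5, N8, N10}.
Not covered: N4, N6, N7, N9 — 4 stops.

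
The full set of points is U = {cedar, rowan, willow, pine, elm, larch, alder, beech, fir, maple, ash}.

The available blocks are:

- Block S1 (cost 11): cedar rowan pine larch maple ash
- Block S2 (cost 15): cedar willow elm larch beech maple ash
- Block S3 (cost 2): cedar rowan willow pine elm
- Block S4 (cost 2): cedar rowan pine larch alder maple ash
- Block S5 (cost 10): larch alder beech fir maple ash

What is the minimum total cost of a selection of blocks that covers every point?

12

S3, S5 together cover every point (S3 ∪ S5 = {cedar, rowan, willow, pine, elm, larch, alder, beech, fir, maple, ash}); total cost 2 + 10 = 12.
The greedy pick S4, S3, S5 costs 14; no covering selection beats 12.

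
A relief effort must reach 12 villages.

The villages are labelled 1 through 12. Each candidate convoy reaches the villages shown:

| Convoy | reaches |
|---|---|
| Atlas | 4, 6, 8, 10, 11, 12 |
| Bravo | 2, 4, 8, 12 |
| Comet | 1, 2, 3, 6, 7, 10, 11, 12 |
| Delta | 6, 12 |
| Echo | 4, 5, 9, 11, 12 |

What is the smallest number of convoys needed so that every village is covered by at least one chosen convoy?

Atlas and Comet and Echo together: Atlas ∪ Comet ∪ Echo = {1, 2, 3, 4, 5, 6, 7, 8, 9, 10, 11, 12} — every village is covered.
Only Comet contains 1, so Comet is forced; the remaining 4 villages need at least 2 more convoys (each remaining convoy adds at most 3) — so at least 3 convoys are needed, and 3 is optimal.

3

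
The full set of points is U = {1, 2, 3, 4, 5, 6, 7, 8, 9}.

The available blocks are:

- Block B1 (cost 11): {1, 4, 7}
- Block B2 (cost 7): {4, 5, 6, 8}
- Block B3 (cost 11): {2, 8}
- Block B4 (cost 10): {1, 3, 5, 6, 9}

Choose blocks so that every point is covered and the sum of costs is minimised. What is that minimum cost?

32

B1, B3, B4 together cover every point (B1 ∪ B3 ∪ B4 = {1, 2, 3, 4, 5, 6, 7, 8, 9}); total cost 11 + 11 + 10 = 32.
The greedy pick B2, B4, B1, B3 costs 39; no covering selection beats 32.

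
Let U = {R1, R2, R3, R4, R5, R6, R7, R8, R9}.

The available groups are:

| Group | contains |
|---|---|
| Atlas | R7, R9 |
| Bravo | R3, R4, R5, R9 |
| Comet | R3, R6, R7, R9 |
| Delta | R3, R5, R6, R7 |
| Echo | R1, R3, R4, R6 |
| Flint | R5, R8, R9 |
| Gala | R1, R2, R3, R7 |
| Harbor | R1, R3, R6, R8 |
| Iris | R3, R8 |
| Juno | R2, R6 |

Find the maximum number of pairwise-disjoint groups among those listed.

Atlas, Iris, Juno are pairwise disjoint (Atlas={R7,R9}; Iris={R3,R8}; Juno={R2,R6}).
Every remaining group overlaps one of these, and no 4 of the listed groups are pairwise disjoint, so 3 is the maximum.

3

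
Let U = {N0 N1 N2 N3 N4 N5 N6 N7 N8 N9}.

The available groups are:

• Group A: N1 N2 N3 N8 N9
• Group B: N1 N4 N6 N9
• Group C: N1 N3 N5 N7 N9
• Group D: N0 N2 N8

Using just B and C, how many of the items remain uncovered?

3

Union of B, C = {N1, N3, N4, N5, N6, N7, N9}.
Not covered: N0, N2, N8 — 3 items.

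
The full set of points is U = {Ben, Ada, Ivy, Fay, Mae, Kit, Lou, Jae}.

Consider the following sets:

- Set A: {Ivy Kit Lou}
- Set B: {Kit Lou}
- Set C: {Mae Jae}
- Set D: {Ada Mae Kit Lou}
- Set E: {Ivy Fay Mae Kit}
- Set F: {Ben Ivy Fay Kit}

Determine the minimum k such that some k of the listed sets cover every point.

3

C and D and F together: C ∪ D ∪ F = {Ben, Ada, Ivy, Fay, Mae, Kit, Lou, Jae} — every point is covered.
Only F contains Ben, so F is forced; the remaining 4 points need at least 2 more sets (each remaining set adds at most 3) — so at least 3 sets are needed, and 3 is optimal.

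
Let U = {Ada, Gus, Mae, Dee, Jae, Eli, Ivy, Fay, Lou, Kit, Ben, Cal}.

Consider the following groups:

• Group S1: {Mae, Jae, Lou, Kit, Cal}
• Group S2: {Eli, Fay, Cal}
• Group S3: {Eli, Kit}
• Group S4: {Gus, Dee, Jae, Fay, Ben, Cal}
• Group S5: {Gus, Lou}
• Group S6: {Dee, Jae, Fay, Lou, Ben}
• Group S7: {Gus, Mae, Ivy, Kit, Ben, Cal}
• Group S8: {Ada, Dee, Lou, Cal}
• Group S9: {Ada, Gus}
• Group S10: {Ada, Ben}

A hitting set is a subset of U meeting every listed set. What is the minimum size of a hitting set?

4

H = {Ada, Eli, Lou, Cal} meets every group (each contains at least one member of H), and |H| = 4.
No choice of 3 items meets every group, so 4 is the minimum.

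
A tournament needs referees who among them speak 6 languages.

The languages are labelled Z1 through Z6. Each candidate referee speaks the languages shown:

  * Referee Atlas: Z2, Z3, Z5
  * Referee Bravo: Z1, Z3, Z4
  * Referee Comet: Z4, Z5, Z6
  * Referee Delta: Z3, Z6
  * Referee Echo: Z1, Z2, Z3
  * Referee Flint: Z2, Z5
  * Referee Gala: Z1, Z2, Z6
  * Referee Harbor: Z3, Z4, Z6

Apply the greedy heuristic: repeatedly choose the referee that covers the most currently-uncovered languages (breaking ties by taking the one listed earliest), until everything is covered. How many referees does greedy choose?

3

Greedy: pick Atlas (covers 3 new) → pick Bravo (covers 2 new) → pick Comet (covers 1 new). Total picks: 3.
(The true minimum cover uses only 2 referees, so greedy is not optimal here.)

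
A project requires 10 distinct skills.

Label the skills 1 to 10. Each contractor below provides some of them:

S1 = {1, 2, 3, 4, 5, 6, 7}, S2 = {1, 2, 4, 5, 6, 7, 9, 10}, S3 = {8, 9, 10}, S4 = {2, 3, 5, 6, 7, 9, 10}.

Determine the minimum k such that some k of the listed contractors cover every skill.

2

Take {S1, S3}. Their union is {1, 2, 3, 4, 5, 6, 7, 8, 9, 10}, which is all 10 skills.
No single contractor has all 10 skills (the largest, S2, has 8), so 2 is optimal.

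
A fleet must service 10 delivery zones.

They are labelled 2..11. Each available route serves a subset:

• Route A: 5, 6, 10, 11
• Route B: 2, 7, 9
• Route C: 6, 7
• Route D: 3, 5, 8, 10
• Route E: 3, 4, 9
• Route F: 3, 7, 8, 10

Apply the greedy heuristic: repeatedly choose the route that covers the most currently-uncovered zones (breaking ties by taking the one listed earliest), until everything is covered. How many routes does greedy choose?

4

Greedy: pick A (covers 4 new) → pick B (covers 3 new) → pick D (covers 2 new) → pick E (covers 1 new). Total picks: 4.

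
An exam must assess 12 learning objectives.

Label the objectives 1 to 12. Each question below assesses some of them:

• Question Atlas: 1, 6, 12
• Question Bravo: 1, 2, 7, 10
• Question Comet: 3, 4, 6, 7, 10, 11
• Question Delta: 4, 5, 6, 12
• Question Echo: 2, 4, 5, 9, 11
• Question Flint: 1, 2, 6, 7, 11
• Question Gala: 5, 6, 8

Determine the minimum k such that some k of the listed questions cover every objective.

4

Atlas and Comet and Echo and Gala together: Atlas ∪ Comet ∪ Echo ∪ Gala = {1, 2, 3, 4, 5, 6, 7, 8, 9, 10, 11, 12} — every objective is covered.
No 3 of the 7 questions cover everything (all 35 combinations miss at least one objective), so 4 is optimal.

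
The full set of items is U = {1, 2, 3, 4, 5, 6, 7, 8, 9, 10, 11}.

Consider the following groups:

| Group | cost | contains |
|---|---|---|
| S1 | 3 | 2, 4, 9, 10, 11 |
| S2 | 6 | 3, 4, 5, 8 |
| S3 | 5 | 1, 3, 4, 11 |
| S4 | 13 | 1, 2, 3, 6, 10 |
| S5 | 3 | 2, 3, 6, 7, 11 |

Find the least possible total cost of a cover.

17

S1, S2, S3, S5 together cover every item (S1 ∪ S2 ∪ S3 ∪ S5 = {1, 2, 3, 4, 5, 6, 7, 8, 9, 10, 11}); total cost 3 + 6 + 5 + 3 = 17.
No covering selection has total cost below 17.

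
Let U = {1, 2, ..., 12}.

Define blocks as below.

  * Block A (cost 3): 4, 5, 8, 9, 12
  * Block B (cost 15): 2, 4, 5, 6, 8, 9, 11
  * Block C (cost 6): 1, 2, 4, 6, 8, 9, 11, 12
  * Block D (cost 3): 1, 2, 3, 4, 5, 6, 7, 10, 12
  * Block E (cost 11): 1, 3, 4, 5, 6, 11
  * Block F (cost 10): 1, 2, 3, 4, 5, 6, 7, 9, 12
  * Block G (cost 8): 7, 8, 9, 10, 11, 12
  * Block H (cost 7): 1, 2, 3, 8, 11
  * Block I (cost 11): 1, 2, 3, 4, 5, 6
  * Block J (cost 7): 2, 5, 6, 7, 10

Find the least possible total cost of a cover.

C, D together cover every item (C ∪ D = {1, 2, 3, 4, 5, 6, 7, 8, 9, 10, 11, 12}); total cost 6 + 3 = 9.
The greedy pick D, A, C costs 12; no covering selection beats 9.

9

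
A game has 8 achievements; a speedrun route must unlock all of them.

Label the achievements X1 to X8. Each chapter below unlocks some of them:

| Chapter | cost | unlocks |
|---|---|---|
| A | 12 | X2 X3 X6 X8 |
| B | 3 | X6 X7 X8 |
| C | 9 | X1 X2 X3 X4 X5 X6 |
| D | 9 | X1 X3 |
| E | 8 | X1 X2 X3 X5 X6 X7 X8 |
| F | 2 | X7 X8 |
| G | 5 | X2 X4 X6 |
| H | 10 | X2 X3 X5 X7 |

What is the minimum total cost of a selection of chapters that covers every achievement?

C, F together cover every achievement (C ∪ F = {X1, X2, X3, X4, X5, X6, X7, X8}); total cost 9 + 2 = 11.
The greedy pick B, C costs 12; no covering selection beats 11.

11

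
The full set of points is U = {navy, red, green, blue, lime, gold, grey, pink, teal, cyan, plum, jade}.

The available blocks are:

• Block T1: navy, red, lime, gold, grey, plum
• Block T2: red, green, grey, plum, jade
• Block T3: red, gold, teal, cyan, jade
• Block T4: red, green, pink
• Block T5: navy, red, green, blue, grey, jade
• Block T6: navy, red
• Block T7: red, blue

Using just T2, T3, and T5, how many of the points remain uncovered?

Union of T2, T3, T5 = {navy, red, green, blue, gold, grey, teal, cyan, plum, jade}.
Not covered: lime, pink — 2 points.

2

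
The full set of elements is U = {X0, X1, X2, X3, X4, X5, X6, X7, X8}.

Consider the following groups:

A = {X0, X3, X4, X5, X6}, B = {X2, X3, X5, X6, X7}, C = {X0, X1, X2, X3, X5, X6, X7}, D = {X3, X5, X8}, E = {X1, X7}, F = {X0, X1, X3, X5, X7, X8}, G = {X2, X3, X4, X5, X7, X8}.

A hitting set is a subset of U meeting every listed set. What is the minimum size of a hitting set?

2

The 2 elements {X1, X5} hit every group.
The groups D, E are pairwise disjoint, so any hitting set needs a separate element for each — at least 2. Hence 2 is optimal.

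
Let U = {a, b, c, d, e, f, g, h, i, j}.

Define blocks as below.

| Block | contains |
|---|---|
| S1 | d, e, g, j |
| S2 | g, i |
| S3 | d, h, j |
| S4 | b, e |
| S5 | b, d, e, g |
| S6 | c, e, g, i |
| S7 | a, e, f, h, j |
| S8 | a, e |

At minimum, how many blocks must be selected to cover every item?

S5 and S6 and S7 together: S5 ∪ S6 ∪ S7 = {a, b, c, d, e, f, g, h, i, j} — every item is covered.
Only S6 contains c, so S6 is forced; the remaining 6 items need at least 2 more blocks (each remaining block adds at most 4) — so at least 3 blocks are needed, and 3 is optimal.

3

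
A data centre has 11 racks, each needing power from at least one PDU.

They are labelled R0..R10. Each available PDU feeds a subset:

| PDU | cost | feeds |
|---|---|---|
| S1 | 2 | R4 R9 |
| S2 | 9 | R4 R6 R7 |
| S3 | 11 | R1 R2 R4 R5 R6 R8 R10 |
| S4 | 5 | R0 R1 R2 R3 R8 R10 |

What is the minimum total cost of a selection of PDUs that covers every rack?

27

S1, S2, S3, S4 together cover every rack (S1 ∪ S2 ∪ S3 ∪ S4 = {R0, R1, R2, R3, R4, R5, R6, R7, R8, R9, R10}); total cost 2 + 9 + 11 + 5 = 27.
No covering selection has total cost below 27.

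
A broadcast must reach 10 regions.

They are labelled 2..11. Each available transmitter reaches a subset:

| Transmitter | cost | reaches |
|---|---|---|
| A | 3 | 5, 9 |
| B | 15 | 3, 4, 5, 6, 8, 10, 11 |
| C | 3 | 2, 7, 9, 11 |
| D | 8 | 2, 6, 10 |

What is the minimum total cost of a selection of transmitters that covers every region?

18

B, C together cover every region (B ∪ C = {2, 3, 4, 5, 6, 7, 8, 9, 10, 11}); total cost 15 + 3 = 18.
No covering selection has total cost below 18.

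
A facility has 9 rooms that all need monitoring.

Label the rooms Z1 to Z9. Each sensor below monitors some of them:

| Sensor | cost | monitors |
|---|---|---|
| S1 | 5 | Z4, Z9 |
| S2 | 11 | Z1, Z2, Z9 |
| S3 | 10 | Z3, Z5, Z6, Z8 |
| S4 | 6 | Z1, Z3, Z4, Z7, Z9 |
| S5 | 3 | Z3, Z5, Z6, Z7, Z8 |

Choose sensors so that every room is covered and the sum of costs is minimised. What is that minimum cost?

S1, S2, S5 together cover every room (S1 ∪ S2 ∪ S5 = {Z1, Z2, Z3, Z4, Z5, Z6, Z7, Z8, Z9}); total cost 5 + 11 + 3 = 19.
The greedy pick S5, S4, S2 costs 20; no covering selection beats 19.

19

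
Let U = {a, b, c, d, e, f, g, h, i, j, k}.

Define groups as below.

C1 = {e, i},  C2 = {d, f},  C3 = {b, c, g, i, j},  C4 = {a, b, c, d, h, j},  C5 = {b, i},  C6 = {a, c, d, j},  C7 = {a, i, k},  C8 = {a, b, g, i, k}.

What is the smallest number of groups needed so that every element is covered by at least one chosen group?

4

C1, C2, C4, and C8 cover everything between them: the union {a, b, c, d, e, f, g, h, i, j, k} is all of U.
No 3 of the 8 groups cover everything (all 56 combinations miss at least one element), so 4 is optimal.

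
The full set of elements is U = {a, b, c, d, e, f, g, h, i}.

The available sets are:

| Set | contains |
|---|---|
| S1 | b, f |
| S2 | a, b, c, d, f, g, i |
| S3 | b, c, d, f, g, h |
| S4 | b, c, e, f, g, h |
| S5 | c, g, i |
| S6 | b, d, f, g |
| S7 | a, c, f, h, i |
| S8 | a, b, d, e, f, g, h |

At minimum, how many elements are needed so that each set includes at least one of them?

2

Take T = {f, g}. Each listed set contains at least one of these, so T is a hitting set of size 2.
The sets S1, S5 are pairwise disjoint, so any hitting set needs a separate element for each — at least 2. Hence 2 is optimal.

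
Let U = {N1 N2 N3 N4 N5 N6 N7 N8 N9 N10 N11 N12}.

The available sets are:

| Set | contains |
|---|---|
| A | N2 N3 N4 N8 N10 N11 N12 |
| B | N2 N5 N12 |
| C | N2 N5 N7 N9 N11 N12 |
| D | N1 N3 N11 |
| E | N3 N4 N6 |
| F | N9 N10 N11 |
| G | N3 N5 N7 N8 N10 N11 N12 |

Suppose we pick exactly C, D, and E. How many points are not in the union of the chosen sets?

2

Union of C, D, E = {N1, N2, N3, N4, N5, N6, N7, N9, N11, N12}.
Not covered: N8, N10 — 2 points.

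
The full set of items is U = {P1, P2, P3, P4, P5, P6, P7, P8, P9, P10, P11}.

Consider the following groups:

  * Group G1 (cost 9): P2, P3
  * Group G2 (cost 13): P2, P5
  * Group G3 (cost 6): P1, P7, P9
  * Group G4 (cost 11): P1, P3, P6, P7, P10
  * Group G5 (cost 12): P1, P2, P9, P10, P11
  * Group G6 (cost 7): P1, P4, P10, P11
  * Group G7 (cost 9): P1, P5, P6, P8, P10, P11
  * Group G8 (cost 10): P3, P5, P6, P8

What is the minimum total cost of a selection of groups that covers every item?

G1, G3, G6, G7 together cover every item (G1 ∪ G3 ∪ G6 ∪ G7 = {P1, P2, P3, P4, P5, P6, P7, P8, P9, P10, P11}); total cost 9 + 6 + 7 + 9 = 31.
No covering selection has total cost below 31.

31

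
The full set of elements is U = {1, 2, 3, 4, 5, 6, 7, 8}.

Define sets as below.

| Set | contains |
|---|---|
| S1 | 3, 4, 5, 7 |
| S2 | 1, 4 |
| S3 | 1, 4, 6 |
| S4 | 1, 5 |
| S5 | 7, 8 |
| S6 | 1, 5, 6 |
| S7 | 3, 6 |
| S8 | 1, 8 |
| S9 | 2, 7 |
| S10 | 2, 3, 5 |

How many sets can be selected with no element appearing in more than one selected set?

S4, S7, S9 are pairwise disjoint (S4={1,5}; S7={3,6}; S9={2,7}).
Every remaining set overlaps one of these, and no 4 of the listed sets are pairwise disjoint, so 3 is the maximum.

3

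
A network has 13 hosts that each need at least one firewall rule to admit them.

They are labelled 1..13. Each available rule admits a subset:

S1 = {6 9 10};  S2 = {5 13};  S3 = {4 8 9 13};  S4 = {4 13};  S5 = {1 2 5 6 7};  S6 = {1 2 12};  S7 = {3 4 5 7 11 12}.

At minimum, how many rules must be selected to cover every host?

S1 and S3 and S6 and S7 together: S1 ∪ S3 ∪ S6 ∪ S7 = {1, 2, 3, 4, 5, 6, 7, 8, 9, 10, 11, 12, 13} — every host is covered.
Only S7 contains 3, so S7 is forced; the remaining 7 hosts need at least 3 more rules (each remaining rule adds at most 3) — so at least 4 rules are needed, and 4 is optimal.

4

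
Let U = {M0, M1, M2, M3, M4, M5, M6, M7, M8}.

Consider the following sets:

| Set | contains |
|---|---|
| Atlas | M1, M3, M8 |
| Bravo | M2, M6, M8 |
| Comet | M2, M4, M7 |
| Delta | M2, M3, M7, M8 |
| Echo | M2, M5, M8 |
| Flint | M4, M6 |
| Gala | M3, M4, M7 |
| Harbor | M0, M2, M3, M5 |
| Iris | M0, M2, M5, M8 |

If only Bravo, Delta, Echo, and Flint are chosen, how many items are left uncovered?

Union of Bravo, Delta, Echo, Flint = {M2, M3, M4, M5, M6, M7, M8}.
Not covered: M0, M1 — 2 items.

2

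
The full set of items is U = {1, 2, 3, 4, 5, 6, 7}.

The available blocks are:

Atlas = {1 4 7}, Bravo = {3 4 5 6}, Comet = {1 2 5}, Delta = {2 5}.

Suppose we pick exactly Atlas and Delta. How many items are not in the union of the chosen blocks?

2

Union of Atlas, Delta = {1, 2, 4, 5, 7}.
Not covered: 3, 6 — 2 items.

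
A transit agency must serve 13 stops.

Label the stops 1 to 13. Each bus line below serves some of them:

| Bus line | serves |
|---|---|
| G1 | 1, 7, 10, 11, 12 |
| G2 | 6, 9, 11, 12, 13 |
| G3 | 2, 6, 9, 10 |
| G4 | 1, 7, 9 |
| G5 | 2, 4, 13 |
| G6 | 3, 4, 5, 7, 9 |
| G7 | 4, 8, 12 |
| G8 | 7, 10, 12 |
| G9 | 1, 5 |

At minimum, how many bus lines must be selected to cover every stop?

G2 and G3 and G4 and G6 and G7 together: G2 ∪ G3 ∪ G4 ∪ G6 ∪ G7 = {1, 2, 3, 4, 5, 6, 7, 8, 9, 10, 11, 12, 13} — every stop is covered.
No 4 of the 9 bus lines cover everything (all 126 combinations miss at least one stop), so 5 is optimal.

5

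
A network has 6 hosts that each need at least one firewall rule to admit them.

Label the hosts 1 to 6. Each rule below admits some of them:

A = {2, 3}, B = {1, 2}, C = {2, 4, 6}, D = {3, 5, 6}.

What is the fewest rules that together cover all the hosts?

Take {B, C, D}. Their union is {1, 2, 3, 4, 5, 6}, which is all 6 hosts.
Only B contains 1, so B is forced; the remaining 4 hosts need at least 2 more rules (each remaining rule adds at most 3) — so at least 3 rules are needed, and 3 is optimal.

3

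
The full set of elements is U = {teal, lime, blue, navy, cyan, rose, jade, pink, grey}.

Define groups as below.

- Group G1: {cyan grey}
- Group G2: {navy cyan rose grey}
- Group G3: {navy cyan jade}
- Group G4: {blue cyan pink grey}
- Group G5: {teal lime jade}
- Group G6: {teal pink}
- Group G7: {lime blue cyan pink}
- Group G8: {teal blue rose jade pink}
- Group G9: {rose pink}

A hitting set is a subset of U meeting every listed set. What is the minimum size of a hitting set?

H = {lime, cyan, pink} meets every group (each contains at least one member of H), and |H| = 3.
The groups G1, G5, G9 are pairwise disjoint, so any hitting set needs a separate element for each — at least 3. Hence 3 is optimal.

3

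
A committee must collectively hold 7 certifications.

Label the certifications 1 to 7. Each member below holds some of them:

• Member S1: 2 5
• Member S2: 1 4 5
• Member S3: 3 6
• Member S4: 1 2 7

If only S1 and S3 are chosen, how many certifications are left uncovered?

Union of S1, S3 = {2, 3, 5, 6}.
Not covered: 1, 4, 7 — 3 certifications.

3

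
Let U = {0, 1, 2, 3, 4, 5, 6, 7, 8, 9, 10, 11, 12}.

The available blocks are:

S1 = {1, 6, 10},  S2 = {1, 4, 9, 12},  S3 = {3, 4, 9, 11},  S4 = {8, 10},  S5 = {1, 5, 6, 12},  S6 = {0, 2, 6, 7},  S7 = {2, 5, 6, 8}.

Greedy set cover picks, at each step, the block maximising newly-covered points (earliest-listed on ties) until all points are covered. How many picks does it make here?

Greedy: pick S2 (covers 4 new) → pick S6 (covers 4 new) → pick S3 (covers 2 new) → pick S4 (covers 2 new) → pick S5 (covers 1 new). Total picks: 5.
(The true minimum cover uses only 4 blocks, so greedy is not optimal here.)

5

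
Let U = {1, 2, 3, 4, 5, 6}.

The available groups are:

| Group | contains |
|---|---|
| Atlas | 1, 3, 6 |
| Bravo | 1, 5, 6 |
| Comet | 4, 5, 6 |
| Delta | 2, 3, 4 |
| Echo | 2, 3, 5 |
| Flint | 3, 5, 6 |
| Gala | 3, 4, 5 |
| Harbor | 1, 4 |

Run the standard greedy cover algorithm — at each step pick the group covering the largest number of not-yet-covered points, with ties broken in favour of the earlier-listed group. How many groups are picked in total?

3

Greedy: pick Atlas (covers 3 new) → pick Comet (covers 2 new) → pick Delta (covers 1 new). Total picks: 3.
(The true minimum cover uses only 2 groups, so greedy is not optimal here.)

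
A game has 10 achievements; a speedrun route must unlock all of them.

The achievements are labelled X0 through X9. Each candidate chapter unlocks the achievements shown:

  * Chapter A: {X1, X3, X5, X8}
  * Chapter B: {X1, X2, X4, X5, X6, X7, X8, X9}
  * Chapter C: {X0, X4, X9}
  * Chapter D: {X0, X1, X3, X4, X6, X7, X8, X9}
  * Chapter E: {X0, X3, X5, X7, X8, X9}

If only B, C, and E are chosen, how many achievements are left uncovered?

0

Union of B, C, E = {X0, X1, X2, X3, X4, X5, X6, X7, X8, X9} — that's every achievement, so 0 are uncovered.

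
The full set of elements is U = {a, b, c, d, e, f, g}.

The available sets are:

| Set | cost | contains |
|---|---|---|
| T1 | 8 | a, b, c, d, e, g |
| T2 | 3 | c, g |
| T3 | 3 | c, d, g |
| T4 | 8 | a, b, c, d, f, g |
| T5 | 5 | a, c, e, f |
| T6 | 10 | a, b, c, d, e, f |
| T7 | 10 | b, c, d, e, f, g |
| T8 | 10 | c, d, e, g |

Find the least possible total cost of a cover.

T3, T6 together cover every element (T3 ∪ T6 = {a, b, c, d, e, f, g}); total cost 3 + 10 = 13.
The greedy pick T3, T5, T1 costs 16; no covering selection beats 13.

13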